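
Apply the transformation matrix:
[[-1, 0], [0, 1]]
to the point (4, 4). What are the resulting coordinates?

Matrix multiplication:
[[-1, 0], [0, 1]] × [4, 4]ᵀ
= [(-1)(4) + (0)(4), (0)(4) + (1)(4)]ᵀ
= [-4, 4]ᵀ
Result: (-4, 4)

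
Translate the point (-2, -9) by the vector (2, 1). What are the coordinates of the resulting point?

Translation by (2, 1) (homogeneous matrix [[1, 0, 2], [0, 1, 1], [0, 0, 1]]):
x' = -2 + 2 = 0
y' = -9 + 1 = -8
Result: (0, -8)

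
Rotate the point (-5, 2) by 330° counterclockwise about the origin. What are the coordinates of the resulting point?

Rotation matrix for 330°: [[cos 330°, -sin 330°], [sin 330°, cos 330°]] ≈ [[0.866025, 0.500000], [-0.500000, 0.866025]]
[[0.866025, 0.500000], [-0.500000, 0.866025]] × [-5, 2]ᵀ ≈ [-3.3301, 4.2321]ᵀ
Result: (-3.3301, 4.2321)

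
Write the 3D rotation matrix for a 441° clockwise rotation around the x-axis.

Rotation matrix for clockwise 441° around x-axis:
A clockwise rotation by 441° is a counterclockwise rotation by -441°.
cos(-441°) = 0.1564, sin(-441°) = -0.9877
Result: [[1, 0, 0], [0, 0.1564, 0.9877], [0, -0.9877, 0.1564]]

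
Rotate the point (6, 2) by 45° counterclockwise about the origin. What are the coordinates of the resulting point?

Rotation matrix for 45°: [[cos 45°, -sin 45°], [sin 45°, cos 45°]] ≈ [[0.707107, -0.707107], [0.707107, 0.707107]]
[[0.707107, -0.707107], [0.707107, 0.707107]] × [6, 2]ᵀ ≈ [2.8284, 5.6569]ᵀ
Result: (2.8284, 5.6569)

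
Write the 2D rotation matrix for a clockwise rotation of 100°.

Rotation matrix formula: [[cos θ, -sin θ], [sin θ, cos θ]]
A clockwise rotation by 100° is equivalent to a counterclockwise rotation by -100°.
For θ = -100°:
cos(-100°) = -0.1736
sin(-100°) = -0.9848
Result: [[-0.1736, 0.9848], [-0.9848, -0.1736]]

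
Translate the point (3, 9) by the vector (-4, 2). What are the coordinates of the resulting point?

Translation by (-4, 2) (homogeneous matrix [[1, 0, -4], [0, 1, 2], [0, 0, 1]]):
x' = 3 + -4 = -1
y' = 9 + 2 = 11
Result: (-1, 11)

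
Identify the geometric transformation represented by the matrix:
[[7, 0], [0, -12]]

This matrix represents: non-uniform scaling by sx = 7, sy = -12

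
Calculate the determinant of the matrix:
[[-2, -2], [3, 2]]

For a 2×2 matrix [[a, b], [c, d]], det = ad - bc
det = (-2)(2) - (-2)(3) = -4 - -6 = 2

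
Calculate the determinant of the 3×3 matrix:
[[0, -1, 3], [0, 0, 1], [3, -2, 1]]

Expansion along first row:
det = 0·det([[0,1],[-2,1]]) - -1·det([[0,1],[3,1]]) + 3·det([[0,0],[3,-2]])
    = 0·(0·1 - 1·-2) - -1·(0·1 - 1·3) + 3·(0·-2 - 0·3)
    = 0·2 - -1·-3 + 3·0
    = 0 + -3 + 0 = -3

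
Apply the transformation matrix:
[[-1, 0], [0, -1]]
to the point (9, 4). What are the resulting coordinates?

Matrix multiplication:
[[-1, 0], [0, -1]] × [9, 4]ᵀ
= [(-1)(9) + (0)(4), (0)(9) + (-1)(4)]ᵀ
= [-9, -4]ᵀ
Result: (-9, -4)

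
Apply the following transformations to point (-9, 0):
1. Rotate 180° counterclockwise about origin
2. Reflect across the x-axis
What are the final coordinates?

Step 1: Rotate 180° → (9, 0)
Step 2: Reflect across x-axis → (9, 0)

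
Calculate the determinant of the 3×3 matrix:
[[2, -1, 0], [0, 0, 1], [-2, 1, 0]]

Expansion along first row:
det = 2·det([[0,1],[1,0]]) - -1·det([[0,1],[-2,0]]) + 0·det([[0,0],[-2,1]])
    = 2·(0·0 - 1·1) - -1·(0·0 - 1·-2) + 0·(0·1 - 0·-2)
    = 2·-1 - -1·2 + 0·0
    = -2 + 2 + 0 = 0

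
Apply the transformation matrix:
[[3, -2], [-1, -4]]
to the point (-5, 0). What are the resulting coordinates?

Matrix multiplication:
[[3, -2], [-1, -4]] × [-5, 0]ᵀ
= [(3)(-5) + (-2)(0), (-1)(-5) + (-4)(0)]ᵀ
= [-15, 5]ᵀ
Result: (-15, 5)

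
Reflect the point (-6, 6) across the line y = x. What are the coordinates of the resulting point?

Reflection across line y = x: (-6, 6) → (6, -6)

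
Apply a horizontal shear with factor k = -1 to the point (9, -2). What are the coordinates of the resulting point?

Shear matrix for horizontal shear with factor k = -1:
[[1, -1], [0, 1]]
Result: (9, -2) → (11, -2)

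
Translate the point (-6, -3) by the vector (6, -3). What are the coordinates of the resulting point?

Translation by (6, -3) (homogeneous matrix [[1, 0, 6], [0, 1, -3], [0, 0, 1]]):
x' = -6 + 6 = 0
y' = -3 + -3 = -6
Result: (0, -6)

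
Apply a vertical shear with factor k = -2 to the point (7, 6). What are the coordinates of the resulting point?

Shear matrix for vertical shear with factor k = -2:
[[1, 0], [-2, 1]]
Result: (7, 6) → (7, -8)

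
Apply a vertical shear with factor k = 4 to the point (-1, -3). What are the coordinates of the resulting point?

Shear matrix for vertical shear with factor k = 4:
[[1, 0], [4, 1]]
Result: (-1, -3) → (-1, -7)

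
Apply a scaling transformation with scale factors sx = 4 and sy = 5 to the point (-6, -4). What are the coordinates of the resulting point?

Scaling matrix:
[[4, 0], [0, 5]]
Result: (-6 × 4, -4 × 5) = (-24, -20)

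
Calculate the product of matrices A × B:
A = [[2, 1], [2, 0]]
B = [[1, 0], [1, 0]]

Matrix multiplication:
C[0][0] = 2×1 + 1×1 = 3
C[0][1] = 2×0 + 1×0 = 0
C[1][0] = 2×1 + 0×1 = 2
C[1][1] = 2×0 + 0×0 = 0
Result: [[3, 0], [2, 0]]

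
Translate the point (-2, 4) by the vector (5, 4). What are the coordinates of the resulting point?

Translation by (5, 4) (homogeneous matrix [[1, 0, 5], [0, 1, 4], [0, 0, 1]]):
x' = -2 + 5 = 3
y' = 4 + 4 = 8
Result: (3, 8)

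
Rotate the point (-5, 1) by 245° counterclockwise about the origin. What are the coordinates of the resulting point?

Rotation matrix for 245°: [[cos 245°, -sin 245°], [sin 245°, cos 245°]] ≈ [[-0.422618, 0.906308], [-0.906308, -0.422618]]
[[-0.422618, 0.906308], [-0.906308, -0.422618]] × [-5, 1]ᵀ ≈ [3.0194, 4.1089]ᵀ
Result: (3.0194, 4.1089)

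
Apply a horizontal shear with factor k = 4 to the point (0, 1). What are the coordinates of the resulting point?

Shear matrix for horizontal shear with factor k = 4:
[[1, 4], [0, 1]]
Result: (0, 1) → (4, 1)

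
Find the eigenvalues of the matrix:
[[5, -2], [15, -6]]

Characteristic equation: det(A - λI) = 0
λ² - (trace)λ + (det) = 0
trace = 5 + -6 = -1, det = (5)(-6) - (-2)(15) = 0
λ² - (-1)λ + (0) = 0
λ = (-1 ± √((-1)² - 4·(0))) / 2 = (-1 ± √1) / 2
Solving: λ = -1, 0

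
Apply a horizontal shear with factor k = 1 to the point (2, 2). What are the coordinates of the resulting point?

Shear matrix for horizontal shear with factor k = 1:
[[1, 1], [0, 1]]
Result: (2, 2) → (4, 2)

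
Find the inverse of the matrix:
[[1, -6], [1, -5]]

For [[a,b],[c,d]], inverse = (1/det)·[[d,-b],[-c,a]]
det = (1)(-5) - (-6)(1) = -5 - -6 = 1
Inverse = [[-5, 6], [-1, 1]]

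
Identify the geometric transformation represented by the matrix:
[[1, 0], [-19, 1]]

This matrix represents: vertical shear with factor -19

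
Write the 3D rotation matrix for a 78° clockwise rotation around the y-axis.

Rotation matrix for clockwise 78° around y-axis:
A clockwise rotation by 78° is a counterclockwise rotation by -78°.
cos(-78°) = 0.2079, sin(-78°) = -0.9781
Result: [[0.2079, 0, -0.9781], [0, 1, 0], [0.9781, 0, 0.2079]]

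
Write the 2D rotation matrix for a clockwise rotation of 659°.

Rotation matrix formula: [[cos θ, -sin θ], [sin θ, cos θ]]
A clockwise rotation by 659° is equivalent to a counterclockwise rotation by -659°.
For θ = -659°:
cos(-659°) = 0.4848
sin(-659°) = 0.8746
Result: [[0.4848, -0.8746], [0.8746, 0.4848]]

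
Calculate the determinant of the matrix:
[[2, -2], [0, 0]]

For a 2×2 matrix [[a, b], [c, d]], det = ad - bc
det = (2)(0) - (-2)(0) = 0 - 0 = 0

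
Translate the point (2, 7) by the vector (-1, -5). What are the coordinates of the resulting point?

Translation by (-1, -5) (homogeneous matrix [[1, 0, -1], [0, 1, -5], [0, 0, 1]]):
x' = 2 + -1 = 1
y' = 7 + -5 = 2
Result: (1, 2)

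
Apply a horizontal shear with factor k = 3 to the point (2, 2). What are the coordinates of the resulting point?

Shear matrix for horizontal shear with factor k = 3:
[[1, 3], [0, 1]]
Result: (2, 2) → (8, 2)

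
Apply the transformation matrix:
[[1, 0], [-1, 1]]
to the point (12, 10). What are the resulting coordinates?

Matrix multiplication:
[[1, 0], [-1, 1]] × [12, 10]ᵀ
= [(1)(12) + (0)(10), (-1)(12) + (1)(10)]ᵀ
= [12, -2]ᵀ
Result: (12, -2)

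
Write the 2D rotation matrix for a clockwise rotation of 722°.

Rotation matrix formula: [[cos θ, -sin θ], [sin θ, cos θ]]
A clockwise rotation by 722° is equivalent to a counterclockwise rotation by -722°.
For θ = -722°:
cos(-722°) = 0.9994
sin(-722°) = -0.0349
Result: [[0.9994, 0.0349], [-0.0349, 0.9994]]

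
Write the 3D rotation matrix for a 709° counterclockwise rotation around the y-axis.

Rotation matrix for counterclockwise 709° around y-axis:
cos(709°) = 0.9816, sin(709°) = -0.1908
Result: [[0.9816, 0, -0.1908], [0, 1, 0], [0.1908, 0, 0.9816]]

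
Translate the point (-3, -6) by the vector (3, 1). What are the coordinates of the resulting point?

Translation by (3, 1) (homogeneous matrix [[1, 0, 3], [0, 1, 1], [0, 0, 1]]):
x' = -3 + 3 = 0
y' = -6 + 1 = -5
Result: (0, -5)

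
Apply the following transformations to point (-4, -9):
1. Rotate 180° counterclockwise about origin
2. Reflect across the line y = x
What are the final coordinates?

Step 1: Rotate 180° → (4, 9)
Step 2: Reflect across line y = x → (9, 4)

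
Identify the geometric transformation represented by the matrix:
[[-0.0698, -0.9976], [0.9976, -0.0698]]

This matrix represents: rotation by 94° counterclockwise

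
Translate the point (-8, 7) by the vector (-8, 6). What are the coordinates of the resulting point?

Translation by (-8, 6) (homogeneous matrix [[1, 0, -8], [0, 1, 6], [0, 0, 1]]):
x' = -8 + -8 = -16
y' = 7 + 6 = 13
Result: (-16, 13)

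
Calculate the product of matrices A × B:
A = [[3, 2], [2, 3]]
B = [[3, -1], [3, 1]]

Matrix multiplication:
C[0][0] = 3×3 + 2×3 = 15
C[0][1] = 3×-1 + 2×1 = -1
C[1][0] = 2×3 + 3×3 = 15
C[1][1] = 2×-1 + 3×1 = 1
Result: [[15, -1], [15, 1]]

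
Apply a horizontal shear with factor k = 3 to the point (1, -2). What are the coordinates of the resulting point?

Shear matrix for horizontal shear with factor k = 3:
[[1, 3], [0, 1]]
Result: (1, -2) → (-5, -2)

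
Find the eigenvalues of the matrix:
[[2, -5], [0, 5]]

Characteristic equation: det(A - λI) = 0
λ² - (trace)λ + (det) = 0
trace = 2 + 5 = 7, det = (2)(5) - (-5)(0) = 10
λ² - (7)λ + (10) = 0
λ = (7 ± √((7)² - 4·(10))) / 2 = (7 ± √9) / 2
Solving: λ = 2, 5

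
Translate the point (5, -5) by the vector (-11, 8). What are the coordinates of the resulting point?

Translation by (-11, 8) (homogeneous matrix [[1, 0, -11], [0, 1, 8], [0, 0, 1]]):
x' = 5 + -11 = -6
y' = -5 + 8 = 3
Result: (-6, 3)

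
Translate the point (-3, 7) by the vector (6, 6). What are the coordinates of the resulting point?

Translation by (6, 6) (homogeneous matrix [[1, 0, 6], [0, 1, 6], [0, 0, 1]]):
x' = -3 + 6 = 3
y' = 7 + 6 = 13
Result: (3, 13)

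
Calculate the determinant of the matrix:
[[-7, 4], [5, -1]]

For a 2×2 matrix [[a, b], [c, d]], det = ad - bc
det = (-7)(-1) - (4)(5) = 7 - 20 = -13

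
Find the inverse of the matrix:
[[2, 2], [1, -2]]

For [[a,b],[c,d]], inverse = (1/det)·[[d,-b],[-c,a]]
det = (2)(-2) - (2)(1) = -4 - 2 = -6
Inverse = (1/-6)·[[-2, -2], [-1, 2]]
= [[1/3, 1/3], [1/6, -1/3]]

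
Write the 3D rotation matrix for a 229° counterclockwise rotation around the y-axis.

Rotation matrix for counterclockwise 229° around y-axis:
cos(229°) = -0.6561, sin(229°) = -0.7547
Result: [[-0.6561, 0, -0.7547], [0, 1, 0], [0.7547, 0, -0.6561]]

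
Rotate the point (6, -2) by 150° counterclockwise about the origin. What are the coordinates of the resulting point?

Rotation matrix for 150°: [[cos 150°, -sin 150°], [sin 150°, cos 150°]] ≈ [[-0.866025, -0.500000], [0.500000, -0.866025]]
[[-0.866025, -0.500000], [0.500000, -0.866025]] × [6, -2]ᵀ ≈ [-4.1962, 4.7321]ᵀ
Result: (-4.1962, 4.7321)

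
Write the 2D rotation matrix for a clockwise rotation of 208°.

Rotation matrix formula: [[cos θ, -sin θ], [sin θ, cos θ]]
A clockwise rotation by 208° is equivalent to a counterclockwise rotation by -208°.
For θ = -208°:
cos(-208°) = -0.8829
sin(-208°) = 0.4695
Result: [[-0.8829, -0.4695], [0.4695, -0.8829]]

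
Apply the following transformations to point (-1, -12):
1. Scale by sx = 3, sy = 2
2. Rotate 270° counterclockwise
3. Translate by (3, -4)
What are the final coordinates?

Step 1: Scale → (-3, -24)
Step 2: Rotate 270° → (-24, 3)
Step 3: Translate → (-21, -1)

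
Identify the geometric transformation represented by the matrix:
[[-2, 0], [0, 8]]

This matrix represents: non-uniform scaling by sx = -2, sy = 8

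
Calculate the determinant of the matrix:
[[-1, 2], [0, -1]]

For a 2×2 matrix [[a, b], [c, d]], det = ad - bc
det = (-1)(-1) - (2)(0) = 1 - 0 = 1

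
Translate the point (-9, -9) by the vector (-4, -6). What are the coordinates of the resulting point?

Translation by (-4, -6) (homogeneous matrix [[1, 0, -4], [0, 1, -6], [0, 0, 1]]):
x' = -9 + -4 = -13
y' = -9 + -6 = -15
Result: (-13, -15)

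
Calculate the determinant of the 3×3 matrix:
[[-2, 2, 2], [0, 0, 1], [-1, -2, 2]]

Expansion along first row:
det = -2·det([[0,1],[-2,2]]) - 2·det([[0,1],[-1,2]]) + 2·det([[0,0],[-1,-2]])
    = -2·(0·2 - 1·-2) - 2·(0·2 - 1·-1) + 2·(0·-2 - 0·-1)
    = -2·2 - 2·1 + 2·0
    = -4 + -2 + 0 = -6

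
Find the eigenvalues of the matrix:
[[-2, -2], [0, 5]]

Characteristic equation: det(A - λI) = 0
λ² - (trace)λ + (det) = 0
trace = -2 + 5 = 3, det = (-2)(5) - (-2)(0) = -10
λ² - (3)λ + (-10) = 0
λ = (3 ± √((3)² - 4·(-10))) / 2 = (3 ± √49) / 2
Solving: λ = -2, 5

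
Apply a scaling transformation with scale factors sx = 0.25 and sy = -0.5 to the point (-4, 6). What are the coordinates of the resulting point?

Scaling matrix:
[[0.25, 0], [0, -0.50]]
Result: (-4 × 0.25, 6 × -0.5) = (-1, -3)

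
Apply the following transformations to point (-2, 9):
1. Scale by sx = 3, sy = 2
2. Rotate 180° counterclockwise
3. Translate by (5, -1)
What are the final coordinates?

Step 1: Scale → (-6, 18)
Step 2: Rotate 180° → (6, -18)
Step 3: Translate → (11, -19)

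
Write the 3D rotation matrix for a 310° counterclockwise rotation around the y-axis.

Rotation matrix for counterclockwise 310° around y-axis:
cos(310°) = 0.6428, sin(310°) = -0.7660
Result: [[0.6428, 0, -0.7660], [0, 1, 0], [0.7660, 0, 0.6428]]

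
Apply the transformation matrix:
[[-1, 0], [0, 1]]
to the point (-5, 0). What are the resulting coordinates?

Matrix multiplication:
[[-1, 0], [0, 1]] × [-5, 0]ᵀ
= [(-1)(-5) + (0)(0), (0)(-5) + (1)(0)]ᵀ
= [5, 0]ᵀ
Result: (5, 0)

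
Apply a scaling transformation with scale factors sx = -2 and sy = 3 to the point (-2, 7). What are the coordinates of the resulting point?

Scaling matrix:
[[-2, 0], [0, 3]]
Result: (-2 × -2, 7 × 3) = (4, 21)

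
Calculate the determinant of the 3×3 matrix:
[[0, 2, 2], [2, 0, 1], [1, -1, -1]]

Expansion along first row:
det = 0·det([[0,1],[-1,-1]]) - 2·det([[2,1],[1,-1]]) + 2·det([[2,0],[1,-1]])
    = 0·(0·-1 - 1·-1) - 2·(2·-1 - 1·1) + 2·(2·-1 - 0·1)
    = 0·1 - 2·-3 + 2·-2
    = 0 + 6 + -4 = 2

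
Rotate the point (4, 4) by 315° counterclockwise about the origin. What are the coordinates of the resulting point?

Rotation matrix for 315°: [[cos 315°, -sin 315°], [sin 315°, cos 315°]] ≈ [[0.707107, 0.707107], [-0.707107, 0.707107]]
[[0.707107, 0.707107], [-0.707107, 0.707107]] × [4, 4]ᵀ ≈ [5.6569, 0]ᵀ
Result: (5.6569, 0)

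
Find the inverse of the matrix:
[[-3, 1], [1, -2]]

For [[a,b],[c,d]], inverse = (1/det)·[[d,-b],[-c,a]]
det = (-3)(-2) - (1)(1) = 6 - 1 = 5
Inverse = (1/5)·[[-2, -1], [-1, -3]]
= [[-2/5, -1/5], [-1/5, -3/5]]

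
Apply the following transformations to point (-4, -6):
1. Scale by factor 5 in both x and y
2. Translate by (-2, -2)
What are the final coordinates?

Step 1: Scale (-4, -6) by 5 → (-20, -30)
Step 2: Translate by (-2, -2) → (-22, -32)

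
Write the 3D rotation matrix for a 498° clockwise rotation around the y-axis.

Rotation matrix for clockwise 498° around y-axis:
A clockwise rotation by 498° is a counterclockwise rotation by -498°.
cos(-498°) = -0.7431, sin(-498°) = -0.6691
Result: [[-0.7431, 0, -0.6691], [0, 1, 0], [0.6691, 0, -0.7431]]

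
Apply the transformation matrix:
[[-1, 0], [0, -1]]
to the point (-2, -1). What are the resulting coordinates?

Matrix multiplication:
[[-1, 0], [0, -1]] × [-2, -1]ᵀ
= [(-1)(-2) + (0)(-1), (0)(-2) + (-1)(-1)]ᵀ
= [2, 1]ᵀ
Result: (2, 1)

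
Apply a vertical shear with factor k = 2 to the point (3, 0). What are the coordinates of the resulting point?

Shear matrix for vertical shear with factor k = 2:
[[1, 0], [2, 1]]
Result: (3, 0) → (3, 6)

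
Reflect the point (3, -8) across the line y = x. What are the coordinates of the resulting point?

Reflection across line y = x: (3, -8) → (-8, 3)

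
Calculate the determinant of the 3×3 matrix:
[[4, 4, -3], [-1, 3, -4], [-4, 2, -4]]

Expansion along first row:
det = 4·det([[3,-4],[2,-4]]) - 4·det([[-1,-4],[-4,-4]]) + -3·det([[-1,3],[-4,2]])
    = 4·(3·-4 - -4·2) - 4·(-1·-4 - -4·-4) + -3·(-1·2 - 3·-4)
    = 4·-4 - 4·-12 + -3·10
    = -16 + 48 + -30 = 2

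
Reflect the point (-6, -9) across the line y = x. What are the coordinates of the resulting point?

Reflection across line y = x: (-6, -9) → (-9, -6)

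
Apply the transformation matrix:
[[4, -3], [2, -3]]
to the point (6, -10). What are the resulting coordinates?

Matrix multiplication:
[[4, -3], [2, -3]] × [6, -10]ᵀ
= [(4)(6) + (-3)(-10), (2)(6) + (-3)(-10)]ᵀ
= [54, 42]ᵀ
Result: (54, 42)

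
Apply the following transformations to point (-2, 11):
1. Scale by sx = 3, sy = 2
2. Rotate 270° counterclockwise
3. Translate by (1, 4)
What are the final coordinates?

Step 1: Scale → (-6, 22)
Step 2: Rotate 270° → (22, 6)
Step 3: Translate → (23, 10)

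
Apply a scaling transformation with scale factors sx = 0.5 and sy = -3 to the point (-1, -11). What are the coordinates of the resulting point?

Scaling matrix:
[[0.50, 0], [0, -3]]
Result: (-1 × 0.5, -11 × -3) = (-0.5, 33)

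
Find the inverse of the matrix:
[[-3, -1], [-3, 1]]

For [[a,b],[c,d]], inverse = (1/det)·[[d,-b],[-c,a]]
det = (-3)(1) - (-1)(-3) = -3 - 3 = -6
Inverse = (1/-6)·[[1, 1], [3, -3]]
= [[-1/6, -1/6], [-1/2, 1/2]]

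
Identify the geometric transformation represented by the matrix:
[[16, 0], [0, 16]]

This matrix represents: uniform scaling by factor 16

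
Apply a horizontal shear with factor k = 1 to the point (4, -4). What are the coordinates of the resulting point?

Shear matrix for horizontal shear with factor k = 1:
[[1, 1], [0, 1]]
Result: (4, -4) → (0, -4)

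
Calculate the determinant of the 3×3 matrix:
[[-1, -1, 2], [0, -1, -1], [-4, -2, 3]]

Expansion along first row:
det = -1·det([[-1,-1],[-2,3]]) - -1·det([[0,-1],[-4,3]]) + 2·det([[0,-1],[-4,-2]])
    = -1·(-1·3 - -1·-2) - -1·(0·3 - -1·-4) + 2·(0·-2 - -1·-4)
    = -1·-5 - -1·-4 + 2·-4
    = 5 + -4 + -8 = -7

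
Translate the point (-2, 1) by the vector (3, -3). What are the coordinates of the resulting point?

Translation by (3, -3) (homogeneous matrix [[1, 0, 3], [0, 1, -3], [0, 0, 1]]):
x' = -2 + 3 = 1
y' = 1 + -3 = -2
Result: (1, -2)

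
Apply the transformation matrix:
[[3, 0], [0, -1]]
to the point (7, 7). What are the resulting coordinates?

Matrix multiplication:
[[3, 0], [0, -1]] × [7, 7]ᵀ
= [(3)(7) + (0)(7), (0)(7) + (-1)(7)]ᵀ
= [21, -7]ᵀ
Result: (21, -7)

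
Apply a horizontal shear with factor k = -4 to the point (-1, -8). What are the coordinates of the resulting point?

Shear matrix for horizontal shear with factor k = -4:
[[1, -4], [0, 1]]
Result: (-1, -8) → (31, -8)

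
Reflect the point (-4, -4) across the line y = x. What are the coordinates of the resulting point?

Reflection across line y = x: (-4, -4) → (-4, -4)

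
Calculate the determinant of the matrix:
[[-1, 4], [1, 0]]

For a 2×2 matrix [[a, b], [c, d]], det = ad - bc
det = (-1)(0) - (4)(1) = 0 - 4 = -4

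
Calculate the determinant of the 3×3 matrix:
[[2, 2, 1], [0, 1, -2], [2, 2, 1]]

Expansion along first row:
det = 2·det([[1,-2],[2,1]]) - 2·det([[0,-2],[2,1]]) + 1·det([[0,1],[2,2]])
    = 2·(1·1 - -2·2) - 2·(0·1 - -2·2) + 1·(0·2 - 1·2)
    = 2·5 - 2·4 + 1·-2
    = 10 + -8 + -2 = 0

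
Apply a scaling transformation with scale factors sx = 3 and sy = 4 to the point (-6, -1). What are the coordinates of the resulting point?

Scaling matrix:
[[3, 0], [0, 4]]
Result: (-6 × 3, -1 × 4) = (-18, -4)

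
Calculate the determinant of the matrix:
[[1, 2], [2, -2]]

For a 2×2 matrix [[a, b], [c, d]], det = ad - bc
det = (1)(-2) - (2)(2) = -2 - 4 = -6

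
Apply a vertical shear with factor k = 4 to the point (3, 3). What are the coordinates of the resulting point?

Shear matrix for vertical shear with factor k = 4:
[[1, 0], [4, 1]]
Result: (3, 3) → (3, 15)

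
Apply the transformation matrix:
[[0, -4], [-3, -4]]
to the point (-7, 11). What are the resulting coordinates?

Matrix multiplication:
[[0, -4], [-3, -4]] × [-7, 11]ᵀ
= [(0)(-7) + (-4)(11), (-3)(-7) + (-4)(11)]ᵀ
= [-44, -23]ᵀ
Result: (-44, -23)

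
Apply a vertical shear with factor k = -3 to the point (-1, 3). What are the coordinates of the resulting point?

Shear matrix for vertical shear with factor k = -3:
[[1, 0], [-3, 1]]
Result: (-1, 3) → (-1, 6)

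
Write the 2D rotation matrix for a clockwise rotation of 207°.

Rotation matrix formula: [[cos θ, -sin θ], [sin θ, cos θ]]
A clockwise rotation by 207° is equivalent to a counterclockwise rotation by -207°.
For θ = -207°:
cos(-207°) = -0.8910
sin(-207°) = 0.4540
Result: [[-0.8910, -0.4540], [0.4540, -0.8910]]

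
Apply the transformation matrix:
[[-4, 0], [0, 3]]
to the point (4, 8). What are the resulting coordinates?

Matrix multiplication:
[[-4, 0], [0, 3]] × [4, 8]ᵀ
= [(-4)(4) + (0)(8), (0)(4) + (3)(8)]ᵀ
= [-16, 24]ᵀ
Result: (-16, 24)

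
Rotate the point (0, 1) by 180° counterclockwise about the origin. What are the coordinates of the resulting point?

Rotation matrix for 180°: [[cos 180°, -sin 180°], [sin 180°, cos 180°]] = [[-1, 0], [0, -1]]
[[-1, 0], [0, -1]] × [0, 1]ᵀ = [0, -1]ᵀ
Result: (0, -1)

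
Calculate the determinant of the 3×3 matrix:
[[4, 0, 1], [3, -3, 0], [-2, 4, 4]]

Expansion along first row:
det = 4·det([[-3,0],[4,4]]) - 0·det([[3,0],[-2,4]]) + 1·det([[3,-3],[-2,4]])
    = 4·(-3·4 - 0·4) - 0·(3·4 - 0·-2) + 1·(3·4 - -3·-2)
    = 4·-12 - 0·12 + 1·6
    = -48 + 0 + 6 = -42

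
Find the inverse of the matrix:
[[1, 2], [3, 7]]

For [[a,b],[c,d]], inverse = (1/det)·[[d,-b],[-c,a]]
det = (1)(7) - (2)(3) = 7 - 6 = 1
Inverse = [[7, -2], [-3, 1]]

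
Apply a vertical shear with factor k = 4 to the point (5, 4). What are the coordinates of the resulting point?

Shear matrix for vertical shear with factor k = 4:
[[1, 0], [4, 1]]
Result: (5, 4) → (5, 24)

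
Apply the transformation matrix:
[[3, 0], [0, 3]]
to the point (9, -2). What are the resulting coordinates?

Matrix multiplication:
[[3, 0], [0, 3]] × [9, -2]ᵀ
= [(3)(9) + (0)(-2), (0)(9) + (3)(-2)]ᵀ
= [27, -6]ᵀ
Result: (27, -6)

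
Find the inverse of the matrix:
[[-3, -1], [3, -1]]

For [[a,b],[c,d]], inverse = (1/det)·[[d,-b],[-c,a]]
det = (-3)(-1) - (-1)(3) = 3 - -3 = 6
Inverse = (1/6)·[[-1, 1], [-3, -3]]
= [[-1/6, 1/6], [-1/2, -1/2]]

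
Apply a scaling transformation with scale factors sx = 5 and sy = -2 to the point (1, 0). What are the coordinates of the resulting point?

Scaling matrix:
[[5, 0], [0, -2]]
Result: (1 × 5, 0 × -2) = (5, 0)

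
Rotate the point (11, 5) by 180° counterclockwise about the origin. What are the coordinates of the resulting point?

Rotation matrix for 180°: [[cos 180°, -sin 180°], [sin 180°, cos 180°]] = [[-1, 0], [0, -1]]
[[-1, 0], [0, -1]] × [11, 5]ᵀ = [-11, -5]ᵀ
Result: (-11, -5)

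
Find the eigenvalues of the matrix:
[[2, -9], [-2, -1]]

Characteristic equation: det(A - λI) = 0
λ² - (trace)λ + (det) = 0
trace = 2 + -1 = 1, det = (2)(-1) - (-9)(-2) = -20
λ² - (1)λ + (-20) = 0
λ = (1 ± √((1)² - 4·(-20))) / 2 = (1 ± √81) / 2
Solving: λ = -4, 5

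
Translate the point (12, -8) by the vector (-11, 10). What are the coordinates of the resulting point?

Translation by (-11, 10) (homogeneous matrix [[1, 0, -11], [0, 1, 10], [0, 0, 1]]):
x' = 12 + -11 = 1
y' = -8 + 10 = 2
Result: (1, 2)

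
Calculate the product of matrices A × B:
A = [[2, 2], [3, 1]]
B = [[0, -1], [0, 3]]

Matrix multiplication:
C[0][0] = 2×0 + 2×0 = 0
C[0][1] = 2×-1 + 2×3 = 4
C[1][0] = 3×0 + 1×0 = 0
C[1][1] = 3×-1 + 1×3 = 0
Result: [[0, 4], [0, 0]]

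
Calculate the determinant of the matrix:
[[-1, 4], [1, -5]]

For a 2×2 matrix [[a, b], [c, d]], det = ad - bc
det = (-1)(-5) - (4)(1) = 5 - 4 = 1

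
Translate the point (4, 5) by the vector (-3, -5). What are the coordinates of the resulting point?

Translation by (-3, -5) (homogeneous matrix [[1, 0, -3], [0, 1, -5], [0, 0, 1]]):
x' = 4 + -3 = 1
y' = 5 + -5 = 0
Result: (1, 0)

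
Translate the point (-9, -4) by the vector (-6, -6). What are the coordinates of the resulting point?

Translation by (-6, -6) (homogeneous matrix [[1, 0, -6], [0, 1, -6], [0, 0, 1]]):
x' = -9 + -6 = -15
y' = -4 + -6 = -10
Result: (-15, -10)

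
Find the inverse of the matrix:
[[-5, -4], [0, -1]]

For [[a,b],[c,d]], inverse = (1/det)·[[d,-b],[-c,a]]
det = (-5)(-1) - (-4)(0) = 5 - 0 = 5
Inverse = (1/5)·[[-1, 4], [0, -5]]
= [[-1/5, 4/5], [0, -1]]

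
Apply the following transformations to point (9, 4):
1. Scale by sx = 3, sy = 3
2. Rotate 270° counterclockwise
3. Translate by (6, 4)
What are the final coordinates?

Step 1: Scale → (27, 12)
Step 2: Rotate 270° → (12, -27)
Step 3: Translate → (18, -23)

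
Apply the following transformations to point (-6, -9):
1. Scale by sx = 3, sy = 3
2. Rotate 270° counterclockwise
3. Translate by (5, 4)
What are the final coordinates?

Step 1: Scale → (-18, -27)
Step 2: Rotate 270° → (-27, 18)
Step 3: Translate → (-22, 22)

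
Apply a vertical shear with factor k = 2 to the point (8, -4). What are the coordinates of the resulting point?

Shear matrix for vertical shear with factor k = 2:
[[1, 0], [2, 1]]
Result: (8, -4) → (8, 12)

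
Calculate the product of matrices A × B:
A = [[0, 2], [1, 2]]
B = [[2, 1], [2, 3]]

Matrix multiplication:
C[0][0] = 0×2 + 2×2 = 4
C[0][1] = 0×1 + 2×3 = 6
C[1][0] = 1×2 + 2×2 = 6
C[1][1] = 1×1 + 2×3 = 7
Result: [[4, 6], [6, 7]]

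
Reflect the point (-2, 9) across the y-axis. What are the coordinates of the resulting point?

Reflection across y-axis: (-2, 9) → (2, 9)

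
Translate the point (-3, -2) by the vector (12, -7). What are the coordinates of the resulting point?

Translation by (12, -7) (homogeneous matrix [[1, 0, 12], [0, 1, -7], [0, 0, 1]]):
x' = -3 + 12 = 9
y' = -2 + -7 = -9
Result: (9, -9)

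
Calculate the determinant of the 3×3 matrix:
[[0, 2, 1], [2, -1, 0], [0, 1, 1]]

Expansion along first row:
det = 0·det([[-1,0],[1,1]]) - 2·det([[2,0],[0,1]]) + 1·det([[2,-1],[0,1]])
    = 0·(-1·1 - 0·1) - 2·(2·1 - 0·0) + 1·(2·1 - -1·0)
    = 0·-1 - 2·2 + 1·2
    = 0 + -4 + 2 = -2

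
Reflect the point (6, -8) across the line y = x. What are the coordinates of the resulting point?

Reflection across line y = x: (6, -8) → (-8, 6)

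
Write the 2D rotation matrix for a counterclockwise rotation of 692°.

Rotation matrix formula: [[cos θ, -sin θ], [sin θ, cos θ]]
For θ = 692°:
cos(692°) = 0.8829
sin(692°) = -0.4695
Result: [[0.8829, 0.4695], [-0.4695, 0.8829]]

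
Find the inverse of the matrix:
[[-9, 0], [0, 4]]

For [[a,b],[c,d]], inverse = (1/det)·[[d,-b],[-c,a]]
det = (-9)(4) - (0)(0) = -36 - 0 = -36
Inverse = (1/-36)·[[4, 0], [0, -9]]
= [[-1/9, 0], [0, 1/4]]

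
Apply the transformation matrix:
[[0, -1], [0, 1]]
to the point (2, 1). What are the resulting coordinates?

Matrix multiplication:
[[0, -1], [0, 1]] × [2, 1]ᵀ
= [(0)(2) + (-1)(1), (0)(2) + (1)(1)]ᵀ
= [-1, 1]ᵀ
Result: (-1, 1)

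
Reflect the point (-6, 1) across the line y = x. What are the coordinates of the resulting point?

Reflection across line y = x: (-6, 1) → (1, -6)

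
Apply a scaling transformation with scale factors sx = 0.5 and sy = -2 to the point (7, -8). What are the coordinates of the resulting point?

Scaling matrix:
[[0.50, 0], [0, -2]]
Result: (7 × 0.5, -8 × -2) = (3.5, 16)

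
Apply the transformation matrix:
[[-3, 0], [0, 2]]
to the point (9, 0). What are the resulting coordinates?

Matrix multiplication:
[[-3, 0], [0, 2]] × [9, 0]ᵀ
= [(-3)(9) + (0)(0), (0)(9) + (2)(0)]ᵀ
= [-27, 0]ᵀ
Result: (-27, 0)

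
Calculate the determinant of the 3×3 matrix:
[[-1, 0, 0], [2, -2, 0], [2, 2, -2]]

Expansion along first row:
det = -1·det([[-2,0],[2,-2]]) - 0·det([[2,0],[2,-2]]) + 0·det([[2,-2],[2,2]])
    = -1·(-2·-2 - 0·2) - 0·(2·-2 - 0·2) + 0·(2·2 - -2·2)
    = -1·4 - 0·-4 + 0·8
    = -4 + 0 + 0 = -4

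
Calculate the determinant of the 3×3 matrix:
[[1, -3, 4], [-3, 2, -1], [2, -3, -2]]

Expansion along first row:
det = 1·det([[2,-1],[-3,-2]]) - -3·det([[-3,-1],[2,-2]]) + 4·det([[-3,2],[2,-3]])
    = 1·(2·-2 - -1·-3) - -3·(-3·-2 - -1·2) + 4·(-3·-3 - 2·2)
    = 1·-7 - -3·8 + 4·5
    = -7 + 24 + 20 = 37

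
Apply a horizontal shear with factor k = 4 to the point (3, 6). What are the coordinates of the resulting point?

Shear matrix for horizontal shear with factor k = 4:
[[1, 4], [0, 1]]
Result: (3, 6) → (27, 6)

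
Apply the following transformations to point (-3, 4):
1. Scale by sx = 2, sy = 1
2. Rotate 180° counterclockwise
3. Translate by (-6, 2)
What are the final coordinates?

Step 1: Scale → (-6, 4)
Step 2: Rotate 180° → (6, -4)
Step 3: Translate → (0, -2)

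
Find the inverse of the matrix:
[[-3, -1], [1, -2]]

For [[a,b],[c,d]], inverse = (1/det)·[[d,-b],[-c,a]]
det = (-3)(-2) - (-1)(1) = 6 - -1 = 7
Inverse = (1/7)·[[-2, 1], [-1, -3]]
= [[-2/7, 1/7], [-1/7, -3/7]]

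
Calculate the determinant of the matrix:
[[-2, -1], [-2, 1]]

For a 2×2 matrix [[a, b], [c, d]], det = ad - bc
det = (-2)(1) - (-1)(-2) = -2 - 2 = -4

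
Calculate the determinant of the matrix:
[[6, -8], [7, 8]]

For a 2×2 matrix [[a, b], [c, d]], det = ad - bc
det = (6)(8) - (-8)(7) = 48 - -56 = 104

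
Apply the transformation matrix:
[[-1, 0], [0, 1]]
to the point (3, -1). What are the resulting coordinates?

Matrix multiplication:
[[-1, 0], [0, 1]] × [3, -1]ᵀ
= [(-1)(3) + (0)(-1), (0)(3) + (1)(-1)]ᵀ
= [-3, -1]ᵀ
Result: (-3, -1)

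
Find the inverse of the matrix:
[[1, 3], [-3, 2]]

For [[a,b],[c,d]], inverse = (1/det)·[[d,-b],[-c,a]]
det = (1)(2) - (3)(-3) = 2 - -9 = 11
Inverse = (1/11)·[[2, -3], [3, 1]]
= [[2/11, -3/11], [3/11, 1/11]]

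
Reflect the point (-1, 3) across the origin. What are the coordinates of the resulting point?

Reflection across origin: (-1, 3) → (1, -3)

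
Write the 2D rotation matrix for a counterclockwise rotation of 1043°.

Rotation matrix formula: [[cos θ, -sin θ], [sin θ, cos θ]]
For θ = 1043°:
cos(1043°) = 0.7986
sin(1043°) = -0.6018
Result: [[0.7986, 0.6018], [-0.6018, 0.7986]]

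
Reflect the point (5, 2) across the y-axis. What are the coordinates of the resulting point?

Reflection across y-axis: (5, 2) → (-5, 2)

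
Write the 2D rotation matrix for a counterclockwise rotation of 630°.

Rotation matrix formula: [[cos θ, -sin θ], [sin θ, cos θ]]
For θ = 630°:
cos(630°) = 0
sin(630°) = -1
Result: [[0, 1], [-1, 0]]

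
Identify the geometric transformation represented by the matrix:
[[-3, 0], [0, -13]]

This matrix represents: non-uniform scaling by sx = -3, sy = -13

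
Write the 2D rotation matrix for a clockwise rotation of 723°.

Rotation matrix formula: [[cos θ, -sin θ], [sin θ, cos θ]]
A clockwise rotation by 723° is equivalent to a counterclockwise rotation by -723°.
For θ = -723°:
cos(-723°) = 0.9986
sin(-723°) = -0.0523
Result: [[0.9986, 0.0523], [-0.0523, 0.9986]]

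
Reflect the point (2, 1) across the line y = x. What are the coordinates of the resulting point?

Reflection across line y = x: (2, 1) → (1, 2)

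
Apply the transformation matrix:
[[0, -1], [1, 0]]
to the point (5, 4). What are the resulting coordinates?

Matrix multiplication:
[[0, -1], [1, 0]] × [5, 4]ᵀ
= [(0)(5) + (-1)(4), (1)(5) + (0)(4)]ᵀ
= [-4, 5]ᵀ
Result: (-4, 5)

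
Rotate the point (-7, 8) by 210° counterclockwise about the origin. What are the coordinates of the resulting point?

Rotation matrix for 210°: [[cos 210°, -sin 210°], [sin 210°, cos 210°]] ≈ [[-0.866025, 0.500000], [-0.500000, -0.866025]]
[[-0.866025, 0.500000], [-0.500000, -0.866025]] × [-7, 8]ᵀ ≈ [10.0622, -3.4282]ᵀ
Result: (10.0622, -3.4282)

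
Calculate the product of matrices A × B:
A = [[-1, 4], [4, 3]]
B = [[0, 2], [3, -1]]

Matrix multiplication:
C[0][0] = -1×0 + 4×3 = 12
C[0][1] = -1×2 + 4×-1 = -6
C[1][0] = 4×0 + 3×3 = 9
C[1][1] = 4×2 + 3×-1 = 5
Result: [[12, -6], [9, 5]]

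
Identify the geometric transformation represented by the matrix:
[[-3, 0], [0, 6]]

This matrix represents: non-uniform scaling by sx = -3, sy = 6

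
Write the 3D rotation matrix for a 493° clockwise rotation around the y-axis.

Rotation matrix for clockwise 493° around y-axis:
A clockwise rotation by 493° is a counterclockwise rotation by -493°.
cos(-493°) = -0.6820, sin(-493°) = -0.7314
Result: [[-0.6820, 0, -0.7314], [0, 1, 0], [0.7314, 0, -0.6820]]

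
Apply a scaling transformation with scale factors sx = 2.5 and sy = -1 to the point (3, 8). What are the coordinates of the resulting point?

Scaling matrix:
[[2.50, 0], [0, -1]]
Result: (3 × 2.5, 8 × -1) = (7.5, -8)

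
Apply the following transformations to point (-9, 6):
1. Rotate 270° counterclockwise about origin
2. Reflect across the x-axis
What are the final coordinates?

Step 1: Rotate 270° → (6, 9)
Step 2: Reflect across x-axis → (6, -9)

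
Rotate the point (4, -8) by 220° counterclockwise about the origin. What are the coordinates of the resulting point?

Rotation matrix for 220°: [[cos 220°, -sin 220°], [sin 220°, cos 220°]] ≈ [[-0.766044, 0.642788], [-0.642788, -0.766044]]
[[-0.766044, 0.642788], [-0.642788, -0.766044]] × [4, -8]ᵀ ≈ [-8.2065, 3.5572]ᵀ
Result: (-8.2065, 3.5572)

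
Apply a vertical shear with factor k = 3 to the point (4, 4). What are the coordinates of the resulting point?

Shear matrix for vertical shear with factor k = 3:
[[1, 0], [3, 1]]
Result: (4, 4) → (4, 16)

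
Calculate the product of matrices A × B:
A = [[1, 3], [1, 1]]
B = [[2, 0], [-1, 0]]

Matrix multiplication:
C[0][0] = 1×2 + 3×-1 = -1
C[0][1] = 1×0 + 3×0 = 0
C[1][0] = 1×2 + 1×-1 = 1
C[1][1] = 1×0 + 1×0 = 0
Result: [[-1, 0], [1, 0]]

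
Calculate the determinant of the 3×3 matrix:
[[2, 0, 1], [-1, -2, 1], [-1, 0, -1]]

Expansion along first row:
det = 2·det([[-2,1],[0,-1]]) - 0·det([[-1,1],[-1,-1]]) + 1·det([[-1,-2],[-1,0]])
    = 2·(-2·-1 - 1·0) - 0·(-1·-1 - 1·-1) + 1·(-1·0 - -2·-1)
    = 2·2 - 0·2 + 1·-2
    = 4 + 0 + -2 = 2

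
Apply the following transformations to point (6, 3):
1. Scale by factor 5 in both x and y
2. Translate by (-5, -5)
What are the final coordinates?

Step 1: Scale (6, 3) by 5 → (30, 15)
Step 2: Translate by (-5, -5) → (25, 10)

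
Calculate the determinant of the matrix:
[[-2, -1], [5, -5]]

For a 2×2 matrix [[a, b], [c, d]], det = ad - bc
det = (-2)(-5) - (-1)(5) = 10 - -5 = 15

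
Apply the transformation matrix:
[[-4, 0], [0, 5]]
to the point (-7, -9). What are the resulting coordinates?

Matrix multiplication:
[[-4, 0], [0, 5]] × [-7, -9]ᵀ
= [(-4)(-7) + (0)(-9), (0)(-7) + (5)(-9)]ᵀ
= [28, -45]ᵀ
Result: (28, -45)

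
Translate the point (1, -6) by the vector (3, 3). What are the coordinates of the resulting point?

Translation by (3, 3) (homogeneous matrix [[1, 0, 3], [0, 1, 3], [0, 0, 1]]):
x' = 1 + 3 = 4
y' = -6 + 3 = -3
Result: (4, -3)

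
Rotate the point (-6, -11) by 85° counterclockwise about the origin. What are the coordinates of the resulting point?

Rotation matrix for 85°: [[cos 85°, -sin 85°], [sin 85°, cos 85°]] ≈ [[0.087156, -0.996195], [0.996195, 0.087156]]
[[0.087156, -0.996195], [0.996195, 0.087156]] × [-6, -11]ᵀ ≈ [10.4352, -6.9359]ᵀ
Result: (10.4352, -6.9359)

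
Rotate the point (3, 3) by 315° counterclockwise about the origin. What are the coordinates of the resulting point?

Rotation matrix for 315°: [[cos 315°, -sin 315°], [sin 315°, cos 315°]] ≈ [[0.707107, 0.707107], [-0.707107, 0.707107]]
[[0.707107, 0.707107], [-0.707107, 0.707107]] × [3, 3]ᵀ ≈ [4.2426, 0]ᵀ
Result: (4.2426, 0)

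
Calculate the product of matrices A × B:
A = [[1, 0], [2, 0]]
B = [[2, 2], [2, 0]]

Matrix multiplication:
C[0][0] = 1×2 + 0×2 = 2
C[0][1] = 1×2 + 0×0 = 2
C[1][0] = 2×2 + 0×2 = 4
C[1][1] = 2×2 + 0×0 = 4
Result: [[2, 2], [4, 4]]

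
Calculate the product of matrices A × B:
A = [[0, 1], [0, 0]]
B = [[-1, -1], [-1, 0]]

Matrix multiplication:
C[0][0] = 0×-1 + 1×-1 = -1
C[0][1] = 0×-1 + 1×0 = 0
C[1][0] = 0×-1 + 0×-1 = 0
C[1][1] = 0×-1 + 0×0 = 0
Result: [[-1, 0], [0, 0]]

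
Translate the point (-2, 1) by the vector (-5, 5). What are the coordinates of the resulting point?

Translation by (-5, 5) (homogeneous matrix [[1, 0, -5], [0, 1, 5], [0, 0, 1]]):
x' = -2 + -5 = -7
y' = 1 + 5 = 6
Result: (-7, 6)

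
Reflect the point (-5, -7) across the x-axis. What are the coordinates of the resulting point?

Reflection across x-axis: (-5, -7) → (-5, 7)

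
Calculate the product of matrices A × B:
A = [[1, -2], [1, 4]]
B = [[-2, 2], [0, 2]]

Matrix multiplication:
C[0][0] = 1×-2 + -2×0 = -2
C[0][1] = 1×2 + -2×2 = -2
C[1][0] = 1×-2 + 4×0 = -2
C[1][1] = 1×2 + 4×2 = 10
Result: [[-2, -2], [-2, 10]]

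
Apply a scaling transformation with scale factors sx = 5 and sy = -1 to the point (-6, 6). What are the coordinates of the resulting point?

Scaling matrix:
[[5, 0], [0, -1]]
Result: (-6 × 5, 6 × -1) = (-30, -6)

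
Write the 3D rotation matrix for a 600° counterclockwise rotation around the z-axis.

Rotation matrix for counterclockwise 600° around z-axis:
cos(600°) = -1/2, sin(600°) = -√3/2
Result: [[-1/2, √3/2, 0], [-√3/2, -1/2, 0], [0, 0, 1]]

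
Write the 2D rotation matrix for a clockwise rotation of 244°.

Rotation matrix formula: [[cos θ, -sin θ], [sin θ, cos θ]]
A clockwise rotation by 244° is equivalent to a counterclockwise rotation by -244°.
For θ = -244°:
cos(-244°) = -0.4384
sin(-244°) = 0.8988
Result: [[-0.4384, -0.8988], [0.8988, -0.4384]]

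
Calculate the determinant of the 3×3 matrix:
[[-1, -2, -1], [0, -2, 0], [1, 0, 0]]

Expansion along first row:
det = -1·det([[-2,0],[0,0]]) - -2·det([[0,0],[1,0]]) + -1·det([[0,-2],[1,0]])
    = -1·(-2·0 - 0·0) - -2·(0·0 - 0·1) + -1·(0·0 - -2·1)
    = -1·0 - -2·0 + -1·2
    = 0 + 0 + -2 = -2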